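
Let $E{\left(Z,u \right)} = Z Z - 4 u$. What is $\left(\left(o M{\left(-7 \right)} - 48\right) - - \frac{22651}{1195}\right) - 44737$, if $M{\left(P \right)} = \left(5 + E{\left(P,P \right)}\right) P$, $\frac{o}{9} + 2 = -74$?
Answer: $\frac{415680696}{1195} \approx 3.4785 \cdot 10^{5}$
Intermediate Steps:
$o = -684$ ($o = -18 + 9 \left(-74\right) = -18 - 666 = -684$)
$E{\left(Z,u \right)} = Z^{2} - 4 u$
$M{\left(P \right)} = P \left(5 + P^{2} - 4 P\right)$ ($M{\left(P \right)} = \left(5 + \left(P^{2} - 4 P\right)\right) P = \left(5 + P^{2} - 4 P\right) P = P \left(5 + P^{2} - 4 P\right)$)
$\left(\left(o M{\left(-7 \right)} - 48\right) - - \frac{22651}{1195}\right) - 44737 = \left(\left(- 684 \left(- 7 \left(5 + \left(-7\right)^{2} - -28\right)\right) - 48\right) - - \frac{22651}{1195}\right) - 44737 = \left(\left(- 684 \left(- 7 \left(5 + 49 + 28\right)\right) - 48\right) - \left(-22651\right) \frac{1}{1195}\right) - 44737 = \left(\left(- 684 \left(\left(-7\right) 82\right) - 48\right) - - \frac{22651}{1195}\right) - 44737 = \left(\left(\left(-684\right) \left(-574\right) - 48\right) + \frac{22651}{1195}\right) - 44737 = \left(\left(392616 - 48\right) + \frac{22651}{1195}\right) - 44737 = \left(392568 + \frac{22651}{1195}\right) - 44737 = \frac{469141411}{1195} - 44737 = \frac{415680696}{1195}$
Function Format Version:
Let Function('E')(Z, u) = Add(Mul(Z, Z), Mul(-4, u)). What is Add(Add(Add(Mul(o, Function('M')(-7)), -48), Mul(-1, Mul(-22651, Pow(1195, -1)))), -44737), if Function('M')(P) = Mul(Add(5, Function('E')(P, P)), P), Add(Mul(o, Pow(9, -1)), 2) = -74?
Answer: Rational(415680696, 1195) ≈ 3.4785e+5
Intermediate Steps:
o = -684 (o = Add(-18, Mul(9, -74)) = Add(-18, -666) = -684)
Function('E')(Z, u) = Add(Pow(Z, 2), Mul(-4, u))
Function('M')(P) = Mul(P, Add(5, Pow(P, 2), Mul(-4, P))) (Function('M')(P) = Mul(Add(5, Add(Pow(P, 2), Mul(-4, P))), P) = Mul(Add(5, Pow(P, 2), Mul(-4, P)), P) = Mul(P, Add(5, Pow(P, 2), Mul(-4, P))))
Add(Add(Add(Mul(o, Function('M')(-7)), -48), Mul(-1, Mul(-22651, Pow(1195, -1)))), -44737) = Add(Add(Add(Mul(-684, Mul(-7, Add(5, Pow(-7, 2), Mul(-4, -7)))), -48), Mul(-1, Mul(-22651, Pow(1195, -1)))), -44737) = Add(Add(Add(Mul(-684, Mul(-7, Add(5, 49, 28))), -48), Mul(-1, Mul(-22651, Rational(1, 1195)))), -44737) = Add(Add(Add(Mul(-684, Mul(-7, 82)), -48), Mul(-1, Rational(-22651, 1195))), -44737) = Add(Add(Add(Mul(-684, -574), -48), Rational(22651, 1195)), -44737) = Add(Add(Add(392616, -48), Rational(22651, 1195)), -44737) = Add(Add(392568, Rational(22651, 1195)), -44737) = Add(Rational(469141411, 1195), -44737) = Rational(415680696, 1195)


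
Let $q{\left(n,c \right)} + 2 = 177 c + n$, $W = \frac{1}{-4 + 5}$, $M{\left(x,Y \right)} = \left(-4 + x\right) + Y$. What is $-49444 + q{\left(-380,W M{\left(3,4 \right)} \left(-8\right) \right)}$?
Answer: $-54074$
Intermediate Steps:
$M{\left(x,Y \right)} = -4 + Y + x$
$W = 1$ ($W = 1^{-1} = 1$)
$q{\left(n,c \right)} = -2 + n + 177 c$ ($q{\left(n,c \right)} = -2 + \left(177 c + n\right) = -2 + \left(n + 177 c\right) = -2 + n + 177 c$)
$-49444 + q{\left(-380,W M{\left(3,4 \right)} \left(-8\right) \right)} = -49444 - \left(382 - 177 \cdot 1 \left(-4 + 4 + 3\right) \left(-8\right)\right) = -49444 - \left(382 - 177 \cdot 1 \cdot 3 \left(-8\right)\right) = -49444 - \left(382 - 531 \left(-8\right)\right) = -49444 - 4630 = -54074$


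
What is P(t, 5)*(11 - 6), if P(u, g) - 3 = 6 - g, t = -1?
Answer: 20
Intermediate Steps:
P(u, g) = 9 - g (P(u, g) = 3 + (6 - g) = 9 - g)
P(t, 5)*(11 - 6) = (9 - 1*5)*(11 - 6) = (9 - 5)*5 = 4*5 = 20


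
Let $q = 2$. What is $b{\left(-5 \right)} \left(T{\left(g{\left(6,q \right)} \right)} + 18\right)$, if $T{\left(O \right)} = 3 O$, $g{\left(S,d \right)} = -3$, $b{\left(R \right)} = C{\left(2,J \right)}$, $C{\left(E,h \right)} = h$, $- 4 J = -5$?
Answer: $\frac{45}{4} \approx 11.25$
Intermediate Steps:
$J = \frac{5}{4}$ ($J = \left(- \frac{1}{4}\right) \left(-5\right) = \frac{5}{4} \approx 1.25$)
$b{\left(R \right)} = \frac{5}{4}$
$b{\left(-5 \right)} \left(T{\left(g{\left(6,q \right)} \right)} + 18\right) = \frac{5 \left(3 \left(-3\right) + 18\right)}{4} = \frac{5 \left(-9 + 18\right)}{4} = \frac{5}{4} \cdot 9 = \frac{45}{4}$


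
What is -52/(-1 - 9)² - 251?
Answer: -6288/25 ≈ -251.52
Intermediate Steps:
-52/(-1 - 9)² - 251 = -52/((-10)²) - 251 = -52/100 - 251 = -52*1/100 - 251 = -13/25 - 251 = -6288/25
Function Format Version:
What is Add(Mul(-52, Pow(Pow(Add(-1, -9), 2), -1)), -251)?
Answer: Rational(-6288, 25) ≈ -251.52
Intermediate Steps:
Add(Mul(-52, Pow(Pow(Add(-1, -9), 2), -1)), -251) = Add(Mul(-52, Pow(Pow(-10, 2), -1)), -251) = Add(Mul(-52, Pow(100, -1)), -251) = Add(Mul(-52, Rational(1, 100)), -251) = Add(Rational(-13, 25), -251) = Rational(-6288, 25)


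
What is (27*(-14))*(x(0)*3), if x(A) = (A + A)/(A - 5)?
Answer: 0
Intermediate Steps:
x(A) = 2*A/(-5 + A) (x(A) = (2*A)/(-5 + A) = 2*A/(-5 + A))
(27*(-14))*(x(0)*3) = (27*(-14))*((2*0/(-5 + 0))*3) = -378*2*0/(-5)*3 = -378*2*0*(-⅕)*3 = -0*3 = -378*0 = 0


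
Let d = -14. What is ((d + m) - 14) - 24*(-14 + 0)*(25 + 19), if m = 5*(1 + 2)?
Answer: 14771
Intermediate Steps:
m = 15 (m = 5*3 = 15)
((d + m) - 14) - 24*(-14 + 0)*(25 + 19) = ((-14 + 15) - 14) - 24*(-14 + 0)*(25 + 19) = (1 - 14) - (-336)*44 = -13 - 24*(-616) = -13 + 14784 = 14771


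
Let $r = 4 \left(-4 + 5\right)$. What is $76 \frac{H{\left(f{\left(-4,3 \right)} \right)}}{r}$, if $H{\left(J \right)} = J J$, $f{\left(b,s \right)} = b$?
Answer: $304$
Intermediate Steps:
$r = 4$ ($r = 4 \cdot 1 = 4$)
$H{\left(J \right)} = J^{2}$
$76 \frac{H{\left(f{\left(-4,3 \right)} \right)}}{r} = 76 \frac{\left(-4\right)^{2}}{4} = 76 \cdot 16 \cdot \frac{1}{4} = 76 \cdot 4 = 304$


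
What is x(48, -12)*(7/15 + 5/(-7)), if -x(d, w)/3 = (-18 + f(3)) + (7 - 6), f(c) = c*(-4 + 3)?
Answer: -104/7 ≈ -14.857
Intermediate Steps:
f(c) = -c (f(c) = c*(-1) = -c)
x(d, w) = 60 (x(d, w) = -3*((-18 - 1*3) + (7 - 6)) = -3*((-18 - 3) + 1) = -3*(-21 + 1) = -3*(-20) = 60)
x(48, -12)*(7/15 + 5/(-7)) = 60*(7/15 + 5/(-7)) = 60*(7*(1/15) + 5*(-⅐)) = 60*(7/15 - 5/7) = 60*(-26/105) = -104/7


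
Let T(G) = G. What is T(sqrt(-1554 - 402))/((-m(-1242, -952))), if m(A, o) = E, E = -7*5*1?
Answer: 2*I*sqrt(489)/35 ≈ 1.2636*I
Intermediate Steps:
E = -35 (E = -35*1 = -35)
m(A, o) = -35
T(sqrt(-1554 - 402))/((-m(-1242, -952))) = sqrt(-1554 - 402)/((-1*(-35))) = sqrt(-1956)/35 = (2*I*sqrt(489))*(1/35) = 2*I*sqrt(489)/35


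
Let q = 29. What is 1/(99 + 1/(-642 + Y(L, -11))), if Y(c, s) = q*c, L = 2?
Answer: 584/57815 ≈ 0.010101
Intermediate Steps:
Y(c, s) = 29*c
1/(99 + 1/(-642 + Y(L, -11))) = 1/(99 + 1/(-642 + 29*2)) = 1/(99 + 1/(-642 + 58)) = 1/(99 + 1/(-584)) = 1/(99 - 1/584) = 1/(57815/584) = 584/57815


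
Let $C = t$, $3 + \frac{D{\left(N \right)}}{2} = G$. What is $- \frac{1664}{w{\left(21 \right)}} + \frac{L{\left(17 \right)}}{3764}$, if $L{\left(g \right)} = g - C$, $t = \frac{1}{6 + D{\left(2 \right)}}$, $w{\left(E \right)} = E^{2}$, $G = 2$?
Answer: $- \frac{25023637}{6639696} \approx -3.7688$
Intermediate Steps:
$D{\left(N \right)} = -2$ ($D{\left(N \right)} = -6 + 2 \cdot 2 = -6 + 4 = -2$)
$t = \frac{1}{4}$ ($t = \frac{1}{6 - 2} = \frac{1}{4} \approx 0.25$)
$C = \frac{1}{4} \approx 0.25$
$L{\left(g \right)} = - \frac{1}{4} + g$ ($L{\left(g \right)} = g - \frac{1}{4} = - \frac{1}{4} + g$)
$- \frac{1664}{w{\left(21 \right)}} + \frac{L{\left(17 \right)}}{3764} = - \frac{1664}{21^{2}} + \frac{- \frac{1}{4} + 17}{3764} = - \frac{1664}{441} + \frac{67}{4} \cdot \frac{1}{3764} = \left(-1664\right) \frac{1}{441} + \frac{67}{15056} = - \frac{1664}{441} + \frac{67}{15056} = - \frac{25023637}{6639696}$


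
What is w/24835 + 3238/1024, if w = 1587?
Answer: 41020409/12715520 ≈ 3.2260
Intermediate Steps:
w/24835 + 3238/1024 = 1587/24835 + 3238/1024 = 1587*(1/24835) + 3238*(1/1024) = 1587/24835 + 1619/512 = 41020409/12715520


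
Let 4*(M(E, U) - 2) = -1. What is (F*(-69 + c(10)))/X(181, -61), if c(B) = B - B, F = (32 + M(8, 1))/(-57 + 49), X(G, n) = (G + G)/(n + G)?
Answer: 139725/1448 ≈ 96.495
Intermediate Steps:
X(G, n) = 2*G/(G + n) (X(G, n) = (2*G)/(G + n) = 2*G/(G + n))
M(E, U) = 7/4 (M(E, U) = 2 + (1/4)*(-1) = 2 - 1/4 = 7/4)
F = -135/32 (F = (32 + 7/4)/(-57 + 49) = (135/4)/(-8) = (135/4)*(-1/8) = -135/32 ≈ -4.2188)
c(B) = 0
(F*(-69 + c(10)))/X(181, -61) = (-135*(-69 + 0)/32)/((2*181/(181 - 61))) = (-135/32*(-69))/((2*181/120)) = 9315/(32*((2*181*(1/120)))) = 9315/(32*(181/60)) = (9315/32)*(60/181) = 139725/1448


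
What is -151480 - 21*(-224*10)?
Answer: -104440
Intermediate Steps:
-151480 - 21*(-224*10) = -151480 - 21*(-2240) = -151480 - 1*(-47040) = -151480 + 47040 = -104440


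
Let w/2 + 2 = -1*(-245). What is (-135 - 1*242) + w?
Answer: 109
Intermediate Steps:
w = 486 (w = -4 + 2*(-1*(-245)) = -4 + 2*245 = -4 + 490 = 486)
(-135 - 1*242) + w = (-135 - 1*242) + 486 = (-135 - 242) + 486 = -377 + 486 = 109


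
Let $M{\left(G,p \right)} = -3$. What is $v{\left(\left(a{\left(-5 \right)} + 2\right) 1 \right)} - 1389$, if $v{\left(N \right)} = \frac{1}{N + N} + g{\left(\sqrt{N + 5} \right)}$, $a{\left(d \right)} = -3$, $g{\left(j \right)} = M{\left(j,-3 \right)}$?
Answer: $- \frac{2785}{2} \approx -1392.5$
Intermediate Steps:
$g{\left(j \right)} = -3$
$v{\left(N \right)} = -3 + \frac{1}{2 N}$ ($v{\left(N \right)} = \frac{1}{N + N} - 3 = \frac{1}{2 N} - 3 = -3 + \frac{1}{2 N}$)
$v{\left(\left(a{\left(-5 \right)} + 2\right) 1 \right)} - 1389 = \left(-3 + \frac{1}{2 \left(-3 + 2\right) 1}\right) - 1389 = \left(-3 + \frac{1}{2 \left(\left(-1\right) 1\right)}\right) - 1389 = \left(-3 + \frac{1}{2 \left(-1\right)}\right) - 1389 = \left(-3 + \frac{1}{2} \left(-1\right)\right) - 1389 = \left(-3 - \frac{1}{2}\right) - 1389 = - \frac{7}{2} - 1389 = - \frac{2785}{2}$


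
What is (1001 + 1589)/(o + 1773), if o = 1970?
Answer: 2590/3743 ≈ 0.69196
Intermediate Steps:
(1001 + 1589)/(o + 1773) = (1001 + 1589)/(1970 + 1773) = 2590/3743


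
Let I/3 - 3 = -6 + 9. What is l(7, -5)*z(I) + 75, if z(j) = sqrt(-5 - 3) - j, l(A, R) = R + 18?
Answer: -159 + 26*I*sqrt(2) ≈ -159.0 + 36.77*I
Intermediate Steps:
l(A, R) = 18 + R
I = 18 (I = 9 + 3*(-6 + 9) = 9 + 3*3 = 9 + 9 = 18)
z(j) = -j + 2*I*sqrt(2) (z(j) = sqrt(-8) - j = 2*I*sqrt(2) - j = -j + 2*I*sqrt(2))
l(7, -5)*z(I) + 75 = (18 - 5)*(-1*18 + 2*I*sqrt(2)) + 75 = 13*(-18 + 2*I*sqrt(2)) + 75 = (-234 + 26*I*sqrt(2)) + 75 = -159 + 26*I*sqrt(2)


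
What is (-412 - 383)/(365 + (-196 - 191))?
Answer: 795/22 ≈ 36.136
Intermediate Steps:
(-412 - 383)/(365 + (-196 - 191)) = -795/(365 - 387) = -795/(-22) = -795*(-1/22) = 795/22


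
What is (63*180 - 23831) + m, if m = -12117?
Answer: -24608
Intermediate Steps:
(63*180 - 23831) + m = (63*180 - 23831) - 12117 = (11340 - 23831) - 12117 = -12491 - 12117 = -24608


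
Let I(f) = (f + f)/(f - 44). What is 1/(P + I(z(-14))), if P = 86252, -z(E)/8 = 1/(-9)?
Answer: 97/8366440 ≈ 1.1594e-5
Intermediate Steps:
z(E) = 8/9 (z(E) = -8/(-9) = -8*(-⅑) = 8/9)
I(f) = 2*f/(-44 + f) (I(f) = (2*f)/(-44 + f) = 2*f/(-44 + f))
1/(P + I(z(-14))) = 1/(86252 + 2*(8/9)/(-44 + 8/9)) = 1/(86252 + 2*(8/9)/(-388/9)) = 1/(86252 + 2*(8/9)*(-9/388)) = 1/(86252 - 4/97) = 1/(8366440/97) = 97/8366440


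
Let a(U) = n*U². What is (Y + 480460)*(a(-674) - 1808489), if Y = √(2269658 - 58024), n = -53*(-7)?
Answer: 80106090197220 + 166727907*√2211634 ≈ 8.0354e+13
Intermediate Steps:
n = 371
Y = √2211634 ≈ 1487.2
a(U) = 371*U²
(Y + 480460)*(a(-674) - 1808489) = (√2211634 + 480460)*(371*(-674)² - 1808489) = (480460 + √2211634)*(371*454276 - 1808489) = (480460 + √2211634)*(168536396 - 1808489) = (480460 + √2211634)*166727907 = 80106090197220 + 166727907*√2211634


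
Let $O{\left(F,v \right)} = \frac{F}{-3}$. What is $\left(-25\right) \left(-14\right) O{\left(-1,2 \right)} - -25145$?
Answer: $\frac{75785}{3} \approx 25262.0$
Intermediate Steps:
$O{\left(F,v \right)} = - \frac{F}{3}$ ($O{\left(F,v \right)} = F \left(- \frac{1}{3}\right) = - \frac{F}{3}$)
$\left(-25\right) \left(-14\right) O{\left(-1,2 \right)} - -25145 = \left(-25\right) \left(-14\right) \left(\left(- \frac{1}{3}\right) \left(-1\right)\right) - -25145 = 350 \cdot \frac{1}{3} + 25145 = \frac{350}{3} + 25145 = \frac{75785}{3}$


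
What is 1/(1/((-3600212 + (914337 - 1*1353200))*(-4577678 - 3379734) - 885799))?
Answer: 32140582988101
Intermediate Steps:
1/(1/((-3600212 + (914337 - 1*1353200))*(-4577678 - 3379734) - 885799)) = 1/(1/((-3600212 + (914337 - 1353200))*(-7957412) - 885799)) = 1/(1/((-3600212 - 438863)*(-7957412) - 885799)) = 1/(1/(-4039075*(-7957412) - 885799)) = 1/(1/(32140583873900 - 885799)) = 1/(1/32140582988101) = 32140582988101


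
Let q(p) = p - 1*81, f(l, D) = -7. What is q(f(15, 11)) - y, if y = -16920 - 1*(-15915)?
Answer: 917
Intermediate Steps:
q(p) = -81 + p (q(p) = p - 81 = -81 + p)
y = -1005 (y = -16920 + 15915 = -1005)
q(f(15, 11)) - y = (-81 - 7) - 1*(-1005) = -88 + 1005 = 917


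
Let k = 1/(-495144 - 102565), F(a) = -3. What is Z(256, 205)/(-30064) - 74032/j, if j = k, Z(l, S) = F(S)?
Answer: 1330319754572035/30064 ≈ 4.4250e+10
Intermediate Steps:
Z(l, S) = -3
k = -1/597709 (k = 1/(-597709) = -1/597709 ≈ -1.6731e-6)
j = -1/597709 ≈ -1.6731e-6
Z(256, 205)/(-30064) - 74032/j = -3/(-30064) - 74032/(-1/597709) = -3*(-1/30064) - 74032*(-597709) = 3/30064 + 44249592688 = 1330319754572035/30064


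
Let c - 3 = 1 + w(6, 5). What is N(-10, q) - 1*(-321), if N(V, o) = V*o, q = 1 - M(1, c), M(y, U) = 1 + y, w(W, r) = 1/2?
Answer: 331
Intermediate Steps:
w(W, r) = ½
c = 9/2 (c = 3 + (1 + ½) = 3 + 3/2 = 9/2 ≈ 4.5000)
q = -1 (q = 1 - (1 + 1) = 1 - 1*2 = 1 - 2 = -1)
N(-10, q) - 1*(-321) = -10*(-1) - 1*(-321) = 10 + 321 = 331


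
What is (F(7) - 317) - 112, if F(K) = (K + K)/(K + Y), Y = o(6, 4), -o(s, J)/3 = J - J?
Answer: -427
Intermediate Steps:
o(s, J) = 0 (o(s, J) = -3*(J - J) = -3*0 = 0)
Y = 0
F(K) = 2 (F(K) = (K + K)/(K + 0) = (2*K)/K = 2)
(F(7) - 317) - 112 = (2 - 317) - 112 = -315 - 112 = -427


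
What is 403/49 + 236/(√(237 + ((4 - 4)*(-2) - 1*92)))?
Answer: 403/49 + 236*√145/145 ≈ 27.823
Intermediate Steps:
403/49 + 236/(√(237 + ((4 - 4)*(-2) - 1*92))) = 403*(1/49) + 236/(√(237 + (0*(-2) - 92))) = 403/49 + 236/(√(237 + (0 - 92))) = 403/49 + 236/(√(237 - 92)) = 403/49 + 236/(√145) = 403/49 + 236*(√145/145) = 403/49 + 236*√145/145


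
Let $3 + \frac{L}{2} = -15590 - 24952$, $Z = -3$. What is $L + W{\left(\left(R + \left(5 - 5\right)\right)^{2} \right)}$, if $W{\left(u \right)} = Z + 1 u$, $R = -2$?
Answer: $-81089$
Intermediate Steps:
$W{\left(u \right)} = -3 + u$ ($W{\left(u \right)} = -3 + 1 u = -3 + u$)
$L = -81090$ ($L = -6 + 2 \left(-15590 - 24952\right) = -6 + 2 \left(-40542\right) = -6 - 81084 = -81090$)
$L + W{\left(\left(R + \left(5 - 5\right)\right)^{2} \right)} = -81090 - \left(3 - \left(-2 + \left(5 - 5\right)\right)^{2}\right) = -81090 - \left(3 - \left(-2 + 0\right)^{2}\right) = -81090 - \left(3 - \left(-2\right)^{2}\right) = -81090 + \left(-3 + 4\right) = -81090 + 1 = -81089$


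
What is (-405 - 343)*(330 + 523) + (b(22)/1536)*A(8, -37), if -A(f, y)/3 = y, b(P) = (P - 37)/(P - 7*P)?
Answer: -14373855047/22528 ≈ -6.3804e+5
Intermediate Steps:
b(P) = -(-37 + P)/(6*P) (b(P) = (-37 + P)/((-6*P)) = (-37 + P)*(-1/(6*P)) = -(-37 + P)/(6*P))
A(f, y) = -3*y
(-405 - 343)*(330 + 523) + (b(22)/1536)*A(8, -37) = (-405 - 343)*(330 + 523) + (((⅙)*(37 - 1*22)/22)/1536)*(-3*(-37)) = -748*853 + (((⅙)*(1/22)*(37 - 22))*(1/1536))*111 = -638044 + (((⅙)*(1/22)*15)*(1/1536))*111 = -638044 + ((5/44)*(1/1536))*111 = -638044 + (5/67584)*111 = -638044 + 185/22528 = -14373855047/22528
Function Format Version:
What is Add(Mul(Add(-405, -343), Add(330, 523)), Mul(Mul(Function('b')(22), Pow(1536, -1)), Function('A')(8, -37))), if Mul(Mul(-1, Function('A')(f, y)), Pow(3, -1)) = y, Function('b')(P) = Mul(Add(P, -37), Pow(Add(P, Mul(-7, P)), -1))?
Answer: Rational(-14373855047, 22528) ≈ -6.3804e+5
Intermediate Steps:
Function('b')(P) = Mul(Rational(-1, 6), Pow(P, -1), Add(-37, P)) (Function('b')(P) = Mul(Add(-37, P), Pow(Mul(-6, P), -1)) = Mul(Add(-37, P), Mul(Rational(-1, 6), Pow(P, -1))) = Mul(Rational(-1, 6), Pow(P, -1), Add(-37, P)))
Function('A')(f, y) = Mul(-3, y)
Add(Mul(Add(-405, -343), Add(330, 523)), Mul(Mul(Function('b')(22), Pow(1536, -1)), Function('A')(8, -37))) = Add(Mul(Add(-405, -343), Add(330, 523)), Mul(Mul(Mul(Rational(1, 6), Pow(22, -1), Add(37, Mul(-1, 22))), Pow(1536, -1)), Mul(-3, -37))) = Add(Mul(-748, 853), Mul(Mul(Mul(Rational(1, 6), Rational(1, 22), Add(37, -22)), Rational(1, 1536)), 111)) = Add(-638044, Mul(Mul(Mul(Rational(1, 6), Rational(1, 22), 15), Rational(1, 1536)), 111)) = Add(-638044, Mul(Mul(Rational(5, 44), Rational(1, 1536)), 111)) = Add(-638044, Mul(Rational(5, 67584), 111)) = Add(-638044, Rational(185, 22528)) = Rational(-14373855047, 22528)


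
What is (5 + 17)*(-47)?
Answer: -1034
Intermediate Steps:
(5 + 17)*(-47) = 22*(-47) = -1034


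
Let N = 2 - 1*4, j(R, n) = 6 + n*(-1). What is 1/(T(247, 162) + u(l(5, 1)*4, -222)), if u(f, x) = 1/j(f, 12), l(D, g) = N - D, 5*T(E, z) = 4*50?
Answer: 6/239 ≈ 0.025105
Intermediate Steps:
T(E, z) = 40 (T(E, z) = (4*50)/5 = (1/5)*200 = 40)
j(R, n) = 6 - n
N = -2 (N = 2 - 4 = -2)
l(D, g) = -2 - D
u(f, x) = -1/6 (u(f, x) = 1/(6 - 1*12) = 1/(6 - 12) = 1/(-6) = -1/6)
1/(T(247, 162) + u(l(5, 1)*4, -222)) = 1/(40 - 1/6) = 1/(239/6) = 6/239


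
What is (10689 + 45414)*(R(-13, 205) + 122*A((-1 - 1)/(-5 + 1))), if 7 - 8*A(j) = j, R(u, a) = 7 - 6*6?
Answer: 31473783/8 ≈ 3.9342e+6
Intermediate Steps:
R(u, a) = -29 (R(u, a) = 7 - 36 = -29)
A(j) = 7/8 - j/8
(10689 + 45414)*(R(-13, 205) + 122*A((-1 - 1)/(-5 + 1))) = (10689 + 45414)*(-29 + 122*(7/8 - (-1 - 1)/(8*(-5 + 1)))) = 56103*(-29 + 122*(7/8 - (-1)/(4*(-4)))) = 56103*(-29 + 122*(7/8 - (-1)*(-1)/(4*4))) = 56103*(-29 + 122*(7/8 - ⅛*½)) = 56103*(-29 + 122*(7/8 - 1/16)) = 56103*(-29 + 122*(13/16)) = 56103*(-29 + 793/8) = 56103*(561/8) = 31473783/8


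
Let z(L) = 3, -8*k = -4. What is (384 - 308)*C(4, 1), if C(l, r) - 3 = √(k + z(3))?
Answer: 228 + 38*√14 ≈ 370.18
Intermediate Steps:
k = ½ (k = -⅛*(-4) = ½ ≈ 0.50000)
C(l, r) = 3 + √14/2 (C(l, r) = 3 + √(½ + 3) = 3 + √(7/2) = 3 + √14/2)
(384 - 308)*C(4, 1) = (384 - 308)*(3 + √14/2) = 76*(3 + √14/2) = 228 + 38*√14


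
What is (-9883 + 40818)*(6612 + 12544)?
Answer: 592590860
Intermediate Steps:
(-9883 + 40818)*(6612 + 12544) = 30935*19156 = 592590860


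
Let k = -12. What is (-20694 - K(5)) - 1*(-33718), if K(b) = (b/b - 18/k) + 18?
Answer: 26007/2 ≈ 13004.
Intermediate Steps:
K(b) = 41/2 (K(b) = (b/b - 18/(-12)) + 18 = (1 - 18*(-1/12)) + 18 = (1 + 3/2) + 18 = 5/2 + 18 = 41/2)
(-20694 - K(5)) - 1*(-33718) = (-20694 - 1*41/2) - 1*(-33718) = (-20694 - 41/2) + 33718 = -41429/2 + 33718 = 26007/2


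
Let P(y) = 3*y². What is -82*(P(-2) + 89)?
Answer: -8282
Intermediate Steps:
-82*(P(-2) + 89) = -82*(3*(-2)² + 89) = -82*(3*4 + 89) = -82*(12 + 89) = -82*101 = -8282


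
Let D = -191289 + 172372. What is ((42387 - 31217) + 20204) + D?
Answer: 12457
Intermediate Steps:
D = -18917
((42387 - 31217) + 20204) + D = ((42387 - 31217) + 20204) - 18917 = (11170 + 20204) - 18917 = 31374 - 18917 = 12457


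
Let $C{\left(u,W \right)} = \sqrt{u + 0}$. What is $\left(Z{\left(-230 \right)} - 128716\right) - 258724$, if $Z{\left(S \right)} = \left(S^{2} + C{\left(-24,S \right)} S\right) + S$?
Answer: $-334770 - 460 i \sqrt{6} \approx -3.3477 \cdot 10^{5} - 1126.8 i$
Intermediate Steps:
$C{\left(u,W \right)} = \sqrt{u}$
$Z{\left(S \right)} = S + S^{2} + 2 i S \sqrt{6}$ ($Z{\left(S \right)} = \left(S^{2} + \sqrt{-24} S\right) + S = \left(S^{2} + 2 i \sqrt{6} S\right) + S = \left(S^{2} + 2 i S \sqrt{6}\right) + S = S + S^{2} + 2 i S \sqrt{6}$)
$\left(Z{\left(-230 \right)} - 128716\right) - 258724 = \left(- 230 \left(1 - 230 + 2 i \sqrt{6}\right) - 128716\right) - 258724 = \left(- 230 \left(-229 + 2 i \sqrt{6}\right) - 128716\right) - 258724 = \left(\left(52670 - 460 i \sqrt{6}\right) - 128716\right) - 258724 = \left(-76046 - 460 i \sqrt{6}\right) - 258724 = -334770 - 460 i \sqrt{6}$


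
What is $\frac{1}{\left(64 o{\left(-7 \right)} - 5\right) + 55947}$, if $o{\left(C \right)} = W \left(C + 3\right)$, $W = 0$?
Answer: $\frac{1}{55942} \approx 1.7876 \cdot 10^{-5}$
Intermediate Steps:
$o{\left(C \right)} = 0$ ($o{\left(C \right)} = 0 \left(C + 3\right) = 0 \left(3 + C\right) = 0$)
$\frac{1}{\left(64 o{\left(-7 \right)} - 5\right) + 55947} = \frac{1}{\left(64 \cdot 0 - 5\right) + 55947} = \frac{1}{\left(0 - 5\right) + 55947} = \frac{1}{-5 + 55947} = \frac{1}{55942}$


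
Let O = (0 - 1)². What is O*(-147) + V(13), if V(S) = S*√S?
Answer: -147 + 13*√13 ≈ -100.13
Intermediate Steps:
V(S) = S^(3/2)
O = 1 (O = (-1)² = 1)
O*(-147) + V(13) = 1*(-147) + 13^(3/2) = -147 + 13*√13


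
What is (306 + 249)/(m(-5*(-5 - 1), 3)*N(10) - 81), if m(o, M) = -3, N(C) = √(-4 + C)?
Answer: -1665/241 + 185*√6/723 ≈ -6.2819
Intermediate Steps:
(306 + 249)/(m(-5*(-5 - 1), 3)*N(10) - 81) = (306 + 249)/(-3*√(-4 + 10) - 81) = 555/(-3*√6 - 81) = 555/(-81 - 3*√6)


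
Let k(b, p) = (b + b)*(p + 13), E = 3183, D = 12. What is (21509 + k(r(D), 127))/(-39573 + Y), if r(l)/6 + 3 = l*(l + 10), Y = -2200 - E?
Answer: -459989/44956 ≈ -10.232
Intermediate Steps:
Y = -5383 (Y = -2200 - 1*3183 = -2200 - 3183 = -5383)
r(l) = -18 + 6*l*(10 + l) (r(l) = -18 + 6*(l*(l + 10)) = -18 + 6*(l*(10 + l)) = -18 + 6*l*(10 + l))
k(b, p) = 2*b*(13 + p) (k(b, p) = (2*b)*(13 + p) = 2*b*(13 + p))
(21509 + k(r(D), 127))/(-39573 + Y) = (21509 + 2*(-18 + 6*12² + 60*12)*(13 + 127))/(-39573 - 5383) = (21509 + 2*(-18 + 6*144 + 720)*140)/(-44956) = (21509 + 2*(-18 + 864 + 720)*140)*(-1/44956) = (21509 + 2*1566*140)*(-1/44956) = (21509 + 438480)*(-1/44956) = 459989*(-1/44956) = -459989/44956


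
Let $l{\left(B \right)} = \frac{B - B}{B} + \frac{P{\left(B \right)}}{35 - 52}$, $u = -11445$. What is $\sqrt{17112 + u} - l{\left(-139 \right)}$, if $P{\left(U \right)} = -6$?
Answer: $- \frac{6}{17} + \sqrt{5667} \approx 74.927$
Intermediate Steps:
$l{\left(B \right)} = \frac{6}{17}$ ($l{\left(B \right)} = \frac{B - B}{B} - \frac{6}{35 - 52} = \frac{0}{B} - \frac{6}{35 - 52} = 0 - \frac{6}{-17} = 0 - - \frac{6}{17} = 0 + \frac{6}{17} = \frac{6}{17}$)
$\sqrt{17112 + u} - l{\left(-139 \right)} = \sqrt{17112 - 11445} - \frac{6}{17} = \sqrt{5667} - \frac{6}{17} = - \frac{6}{17} + \sqrt{5667}$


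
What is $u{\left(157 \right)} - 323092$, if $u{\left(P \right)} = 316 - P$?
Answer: $-322933$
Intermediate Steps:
$u{\left(157 \right)} - 323092 = \left(316 - 157\right) - 323092 = 159 - 323092 = -322933$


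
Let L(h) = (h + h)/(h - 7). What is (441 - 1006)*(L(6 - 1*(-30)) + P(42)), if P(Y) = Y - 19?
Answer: -417535/29 ≈ -14398.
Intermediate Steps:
P(Y) = -19 + Y
L(h) = 2*h/(-7 + h) (L(h) = (2*h)/(-7 + h) = 2*h/(-7 + h))
(441 - 1006)*(L(6 - 1*(-30)) + P(42)) = (441 - 1006)*(2*(6 - 1*(-30))/(-7 + (6 - 1*(-30))) + (-19 + 42)) = -565*(2*(6 + 30)/(-7 + (6 + 30)) + 23) = -565*(2*36/(-7 + 36) + 23) = -565*(2*36/29 + 23) = -565*(2*36*(1/29) + 23) = -565*(72/29 + 23) = -565*739/29 = -417535/29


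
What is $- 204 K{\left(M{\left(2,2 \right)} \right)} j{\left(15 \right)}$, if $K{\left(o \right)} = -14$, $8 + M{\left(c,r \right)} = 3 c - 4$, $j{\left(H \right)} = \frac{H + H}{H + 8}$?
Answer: $\frac{85680}{23} \approx 3725.2$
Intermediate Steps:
$j{\left(H \right)} = \frac{2 H}{8 + H}$
$M{\left(c,r \right)} = -12 + 3 c$ ($M{\left(c,r \right)} = -8 + \left(3 c - 4\right) = -8 + \left(-4 + 3 c\right) = -12 + 3 c$)
$- 204 K{\left(M{\left(2,2 \right)} \right)} j{\left(15 \right)} = \left(-204\right) \left(-14\right) 2 \cdot 15 \frac{1}{8 + 15} = 2856 \cdot 2 \cdot 15 \cdot \frac{1}{23} = 2856 \cdot \frac{30}{23} = \frac{85680}{23}$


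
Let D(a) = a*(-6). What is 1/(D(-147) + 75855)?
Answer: 1/76737 ≈ 1.3032e-5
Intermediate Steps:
D(a) = -6*a
1/(D(-147) + 75855) = 1/(-6*(-147) + 75855) = 1/(882 + 75855) = 1/76737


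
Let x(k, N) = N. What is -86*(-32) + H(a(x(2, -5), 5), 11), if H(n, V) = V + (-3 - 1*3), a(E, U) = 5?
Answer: 2757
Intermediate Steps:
H(n, V) = -6 + V (H(n, V) = V + (-3 - 3) = V - 6 = -6 + V)
-86*(-32) + H(a(x(2, -5), 5), 11) = -86*(-32) + (-6 + 11) = 2752 + 5 = 2757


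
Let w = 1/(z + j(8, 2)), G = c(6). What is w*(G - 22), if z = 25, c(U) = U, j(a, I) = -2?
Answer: -16/23 ≈ -0.69565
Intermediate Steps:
G = 6
w = 1/23 (w = 1/(25 - 2) = 1/23 ≈ 0.043478)
w*(G - 22) = (6 - 22)/23 = (1/23)*(-16) = -16/23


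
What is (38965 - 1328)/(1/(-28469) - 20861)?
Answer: -1071487753/593891810 ≈ -1.8042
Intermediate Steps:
(38965 - 1328)/(1/(-28469) - 20861) = 37637/(-1/28469 - 20861) = 37637/(-593891810/28469) = 37637*(-28469/593891810) = -1071487753/593891810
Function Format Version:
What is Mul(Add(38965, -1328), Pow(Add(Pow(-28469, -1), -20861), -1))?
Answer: Rational(-1071487753, 593891810) ≈ -1.8042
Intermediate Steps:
Mul(Add(38965, -1328), Pow(Add(Pow(-28469, -1), -20861), -1)) = Mul(37637, Pow(Add(Rational(-1, 28469), -20861), -1)) = Mul(37637, Pow(Rational(-593891810, 28469), -1)) = Mul(37637, Rational(-28469, 593891810)) = Rational(-1071487753, 593891810)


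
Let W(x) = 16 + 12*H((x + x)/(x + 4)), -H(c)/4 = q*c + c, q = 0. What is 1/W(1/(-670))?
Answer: 893/14320 ≈ 0.062360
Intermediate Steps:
H(c) = -4*c (H(c) = -4*(0*c + c) = -4*(0 + c) = -4*c)
W(x) = 16 - 96*x/(4 + x) (W(x) = 16 + 12*(-4*(x + x)/(x + 4)) = 16 + 12*(-4*2*x/(4 + x)) = 16 + 12*(-8*x/(4 + x)) = 16 - 96*x/(4 + x))
1/W(1/(-670)) = 1/(16*(4 - 5/(-670))/(4 + 1/(-670))) = 1/(16*(4 - 5*(-1/670))/(4 - 1/670)) = 1/(16*(4 + 1/134)/(2679/670)) = 1/(16*(670/2679)*(537/134)) = 1/(14320/893) = 893/14320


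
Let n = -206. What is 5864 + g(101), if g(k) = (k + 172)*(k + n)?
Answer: -22801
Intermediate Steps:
g(k) = (-206 + k)*(172 + k) (g(k) = (k + 172)*(k - 206) = (172 + k)*(-206 + k) = (-206 + k)*(172 + k))
5864 + g(101) = 5864 + (-35432 + 101² - 34*101) = 5864 + (-35432 + 10201 - 3434) = 5864 - 28665 = -22801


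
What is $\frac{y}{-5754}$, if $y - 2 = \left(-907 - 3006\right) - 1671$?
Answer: $\frac{2791}{2877} \approx 0.97011$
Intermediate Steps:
$y = -5582$ ($y = 2 - 5584 = -5582$)
$\frac{y}{-5754} = - \frac{5582}{-5754} = \left(-5582\right) \left(- \frac{1}{5754}\right) = \frac{2791}{2877}$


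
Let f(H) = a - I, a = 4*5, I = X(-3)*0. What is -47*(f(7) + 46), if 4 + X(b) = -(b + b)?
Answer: -3102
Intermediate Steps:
X(b) = -4 - 2*b (X(b) = -4 - (b + b) = -4 - 2*b)
I = 0 (I = (-4 - 2*(-3))*0 = (-4 + 6)*0 = 2*0 = 0)
a = 20
f(H) = 20 (f(H) = 20 - 1*0 = 20 + 0 = 20)
-47*(f(7) + 46) = -47*(20 + 46) = -47*66 = -3102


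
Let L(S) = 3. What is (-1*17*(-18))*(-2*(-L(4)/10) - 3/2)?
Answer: -1377/5 ≈ -275.40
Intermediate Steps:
(-1*17*(-18))*(-2*(-L(4)/10) - 3/2) = (-1*17*(-18))*(-2/((-10/3)) - 3/2) = (-17*(-18))*(-2/((-10*⅓)) - 3*½) = 306*(-2/(-10/3) - 3/2) = 306*(-2*(-3/10) - 3/2) = 306*(⅗ - 3/2) = 306*(-9/10) = -1377/5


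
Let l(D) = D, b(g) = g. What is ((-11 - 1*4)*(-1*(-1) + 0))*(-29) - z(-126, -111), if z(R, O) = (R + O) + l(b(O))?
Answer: 783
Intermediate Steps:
z(R, O) = R + 2*O (z(R, O) = (R + O) + O = (O + R) + O = R + 2*O)
((-11 - 1*4)*(-1*(-1) + 0))*(-29) - z(-126, -111) = ((-11 - 1*4)*(-1*(-1) + 0))*(-29) - (-126 + 2*(-111)) = ((-11 - 4)*(1 + 0))*(-29) - (-126 - 222) = -15*1*(-29) - 1*(-348) = -15*(-29) + 348 = 435 + 348 = 783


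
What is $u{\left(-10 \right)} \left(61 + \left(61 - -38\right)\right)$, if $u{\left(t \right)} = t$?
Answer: $-1600$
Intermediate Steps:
$u{\left(-10 \right)} \left(61 + \left(61 - -38\right)\right) = - 10 \left(61 + \left(61 - -38\right)\right) = - 10 \left(61 + \left(61 + 38\right)\right) = - 10 \left(61 + 99\right) = \left(-10\right) 160 = -1600$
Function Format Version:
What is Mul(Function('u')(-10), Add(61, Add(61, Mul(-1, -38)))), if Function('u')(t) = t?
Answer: -1600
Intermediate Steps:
Mul(Function('u')(-10), Add(61, Add(61, Mul(-1, -38)))) = Mul(-10, Add(61, Add(61, Mul(-1, -38)))) = Mul(-10, Add(61, Add(61, 38))) = Mul(-10, Add(61, 99)) = Mul(-10, 160) = -1600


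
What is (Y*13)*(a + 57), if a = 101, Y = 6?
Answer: 12324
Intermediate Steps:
(Y*13)*(a + 57) = (6*13)*(101 + 57) = 78*158 = 12324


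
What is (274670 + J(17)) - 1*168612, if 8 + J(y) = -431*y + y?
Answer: 98740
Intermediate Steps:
J(y) = -8 - 430*y (J(y) = -8 + (-431*y + y) = -8 - 430*y)
(274670 + J(17)) - 1*168612 = (274670 + (-8 - 430*17)) - 1*168612 = (274670 + (-8 - 7310)) - 168612 = (274670 - 7318) - 168612 = 267352 - 168612 = 98740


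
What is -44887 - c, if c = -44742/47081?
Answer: -2113280105/47081 ≈ -44886.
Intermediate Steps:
c = -44742/47081 (c = -44742*1/47081 = -44742/47081 ≈ -0.95032)
-44887 - c = -44887 - 1*(-44742/47081) = -44887 + 44742/47081 = -2113280105/47081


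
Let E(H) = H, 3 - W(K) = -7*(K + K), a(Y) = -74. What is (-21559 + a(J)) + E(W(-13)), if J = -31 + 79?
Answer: -21812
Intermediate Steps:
J = 48
W(K) = 3 + 14*K (W(K) = 3 - (-7)*(K + K) = 3 - (-7)*2*K = 3 - (-14)*K = 3 + 14*K)
(-21559 + a(J)) + E(W(-13)) = (-21559 - 74) + (3 + 14*(-13)) = -21633 + (3 - 182) = -21633 - 179 = -21812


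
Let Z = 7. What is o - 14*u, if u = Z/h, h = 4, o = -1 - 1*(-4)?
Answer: -43/2 ≈ -21.500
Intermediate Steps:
o = 3 (o = -1 + 4 = 3)
u = 7/4 ≈ 1.7500
o - 14*u = 3 - 14*7/4 = 3 - 49/2 = -43/2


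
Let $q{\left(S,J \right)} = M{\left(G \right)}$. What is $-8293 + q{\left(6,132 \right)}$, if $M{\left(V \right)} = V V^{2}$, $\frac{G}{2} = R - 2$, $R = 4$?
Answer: $-8229$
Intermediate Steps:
$G = 4$ ($G = 2 \left(4 - 2\right) = 2 \cdot 2 = 4$)
$M{\left(V \right)} = V^{3}$
$q{\left(S,J \right)} = 64$ ($q{\left(S,J \right)} = 4^{3} = 64$)
$-8293 + q{\left(6,132 \right)} = -8293 + 64 = -8229$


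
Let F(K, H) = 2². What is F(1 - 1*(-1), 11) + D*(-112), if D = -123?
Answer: 13780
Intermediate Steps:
F(K, H) = 4
F(1 - 1*(-1), 11) + D*(-112) = 4 - 123*(-112) = 4 + 13776 = 13780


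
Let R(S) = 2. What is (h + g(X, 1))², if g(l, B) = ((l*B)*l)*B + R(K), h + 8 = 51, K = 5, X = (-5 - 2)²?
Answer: 5982916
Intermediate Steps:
X = 49 (X = (-7)² = 49)
h = 43 (h = -8 + 51 = 43)
g(l, B) = 2 + B²*l² (g(l, B) = ((l*B)*l)*B + 2 = ((B*l)*l)*B + 2 = (B*l²)*B + 2 = B²*l² + 2 = 2 + B²*l²)
(h + g(X, 1))² = (43 + (2 + 1²*49²))² = (43 + (2 + 1*2401))² = (43 + (2 + 2401))² = (43 + 2403)² = 2446² = 5982916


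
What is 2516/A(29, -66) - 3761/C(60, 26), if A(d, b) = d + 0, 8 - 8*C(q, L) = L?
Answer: 458920/261 ≈ 1758.3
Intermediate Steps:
C(q, L) = 1 - L/8
A(d, b) = d
2516/A(29, -66) - 3761/C(60, 26) = 2516/29 - 3761/(1 - ⅛*26) = 2516*(1/29) - 3761/(1 - 13/4) = 2516/29 - 3761/(-9/4) = 2516/29 - 3761*(-4/9) = 2516/29 + 15044/9 = 458920/261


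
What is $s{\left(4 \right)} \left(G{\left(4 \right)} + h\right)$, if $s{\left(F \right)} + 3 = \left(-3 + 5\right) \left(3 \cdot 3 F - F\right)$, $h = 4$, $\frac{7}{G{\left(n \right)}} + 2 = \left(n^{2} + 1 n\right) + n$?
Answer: $\frac{5795}{22} \approx 263.41$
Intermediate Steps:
$G{\left(n \right)} = \frac{7}{-2 + n^{2} + 2 n}$ ($G{\left(n \right)} = \frac{7}{-2 + \left(\left(n^{2} + 1 n\right) + n\right)} = \frac{7}{-2 + \left(\left(n^{2} + n\right) + n\right)} = \frac{7}{-2 + \left(\left(n + n^{2}\right) + n\right)} = \frac{7}{-2 + \left(n^{2} + 2 n\right)} = \frac{7}{-2 + n^{2} + 2 n}$)
$s{\left(F \right)} = -3 + 16 F$ ($s{\left(F \right)} = -3 + \left(-3 + 5\right) \left(3 \cdot 3 F - F\right) = -3 + 2 \left(9 F - F\right) = -3 + 2 \cdot 8 F = -3 + 16 F$)
$s{\left(4 \right)} \left(G{\left(4 \right)} + h\right) = \left(-3 + 16 \cdot 4\right) \left(\frac{7}{-2 + 4^{2} + 2 \cdot 4} + 4\right) = \left(-3 + 64\right) \left(\frac{7}{-2 + 16 + 8} + 4\right) = 61 \left(\frac{7}{22} + 4\right) = 61 \cdot \frac{95}{22} = \frac{5795}{22}$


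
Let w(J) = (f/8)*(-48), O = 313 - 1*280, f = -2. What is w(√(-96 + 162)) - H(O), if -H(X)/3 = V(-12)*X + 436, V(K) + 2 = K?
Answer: -66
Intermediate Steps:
V(K) = -2 + K
O = 33 (O = 313 - 280 = 33)
H(X) = -1308 + 42*X (H(X) = -3*((-2 - 12)*X + 436) = -3*(-14*X + 436) = -3*(436 - 14*X) = -1308 + 42*X)
w(J) = 12 (w(J) = -2/8*(-48) = -2*⅛*(-48) = -¼*(-48) = 12)
w(√(-96 + 162)) - H(O) = 12 - (-1308 + 42*33) = 12 - (-1308 + 1386) = 12 - 1*78 = 12 - 78 = -66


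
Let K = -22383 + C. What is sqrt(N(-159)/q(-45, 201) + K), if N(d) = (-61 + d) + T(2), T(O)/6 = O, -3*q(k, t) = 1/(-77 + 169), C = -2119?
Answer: sqrt(32906) ≈ 181.40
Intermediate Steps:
q(k, t) = -1/276 (q(k, t) = -1/(3*(-77 + 169)) = -1/3/92 = -1/3*1/92 = -1/276)
T(O) = 6*O
K = -24502 (K = -22383 - 2119 = -24502)
N(d) = -49 + d (N(d) = (-61 + d) + 6*2 = (-61 + d) + 12 = -49 + d)
sqrt(N(-159)/q(-45, 201) + K) = sqrt((-49 - 159)/(-1/276) - 24502) = sqrt(-208*(-276) - 24502) = sqrt(57408 - 24502) = sqrt(32906)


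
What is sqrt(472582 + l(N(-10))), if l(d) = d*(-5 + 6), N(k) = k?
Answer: 6*sqrt(13127) ≈ 687.44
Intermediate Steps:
l(d) = d (l(d) = d*1 = d)
sqrt(472582 + l(N(-10))) = sqrt(472582 - 10) = sqrt(472572) = 6*sqrt(13127)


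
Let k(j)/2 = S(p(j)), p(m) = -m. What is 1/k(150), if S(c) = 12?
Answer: 1/24 ≈ 0.041667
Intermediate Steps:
k(j) = 24 (k(j) = 2*12 = 24)
1/k(150) = 1/24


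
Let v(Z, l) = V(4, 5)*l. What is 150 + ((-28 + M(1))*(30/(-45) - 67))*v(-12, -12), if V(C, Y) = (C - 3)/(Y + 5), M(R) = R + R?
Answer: -9806/5 ≈ -1961.2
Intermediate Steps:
M(R) = 2*R
V(C, Y) = (-3 + C)/(5 + Y)
v(Z, l) = l/10 (v(Z, l) = ((-3 + 4)/(5 + 5))*l = (1/10)*l = ((1/10)*1)*l = l/10)
150 + ((-28 + M(1))*(30/(-45) - 67))*v(-12, -12) = 150 + ((-28 + 2*1)*(30/(-45) - 67))*((1/10)*(-12)) = 150 + ((-28 + 2)*(30*(-1/45) - 67))*(-6/5) = 150 - 26*(-2/3 - 67)*(-6/5) = 150 - 26*(-203/3)*(-6/5) = 150 + (5278/3)*(-6/5) = 150 - 10556/5 = -9806/5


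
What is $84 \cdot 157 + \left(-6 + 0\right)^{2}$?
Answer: $13224$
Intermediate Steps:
$84 \cdot 157 + \left(-6 + 0\right)^{2} = 13188 + \left(-6\right)^{2} = 13188 + 36 = 13224$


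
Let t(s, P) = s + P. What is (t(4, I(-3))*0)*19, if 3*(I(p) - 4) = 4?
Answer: 0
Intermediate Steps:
I(p) = 16/3 (I(p) = 4 + (⅓)*4 = 4 + 4/3 = 16/3)
t(s, P) = P + s
(t(4, I(-3))*0)*19 = ((16/3 + 4)*0)*19 = ((28/3)*0)*19 = 0*19 = 0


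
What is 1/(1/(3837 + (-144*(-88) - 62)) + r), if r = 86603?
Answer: 16447/1424359542 ≈ 1.1547e-5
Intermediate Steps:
1/(1/(3837 + (-144*(-88) - 62)) + r) = 1/(1/(3837 + (-144*(-88) - 62)) + 86603) = 1/(1/(3837 + (12672 - 62)) + 86603) = 1/(1/(3837 + 12610) + 86603) = 1/(1/16447 + 86603) = 1/(1424359542/16447) = 16447/1424359542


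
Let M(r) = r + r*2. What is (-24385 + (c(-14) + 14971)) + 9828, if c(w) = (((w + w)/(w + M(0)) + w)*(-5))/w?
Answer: 2868/7 ≈ 409.71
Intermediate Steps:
M(r) = 3*r (M(r) = r + 2*r = 3*r)
c(w) = (-10 - 5*w)/w (c(w) = (((w + w)/(w + 3*0) + w)*(-5))/w = (((2*w)/(w + 0) + w)*(-5))/w = (((2*w)/w + w)*(-5))/w = ((2 + w)*(-5))/w = (-10 - 5*w)/w)
(-24385 + (c(-14) + 14971)) + 9828 = (-24385 + ((-5 - 10/(-14)) + 14971)) + 9828 = (-24385 + ((-5 - 10*(-1/14)) + 14971)) + 9828 = (-24385 + ((-5 + 5/7) + 14971)) + 9828 = (-24385 + (-30/7 + 14971)) + 9828 = (-24385 + 104767/7) + 9828 = -65928/7 + 9828 = 2868/7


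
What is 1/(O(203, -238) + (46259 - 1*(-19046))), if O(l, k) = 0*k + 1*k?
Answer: 1/65067 ≈ 1.5369e-5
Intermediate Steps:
O(l, k) = k (O(l, k) = 0 + k = k)
1/(O(203, -238) + (46259 - 1*(-19046))) = 1/(-238 + (46259 - 1*(-19046))) = 1/(-238 + (46259 + 19046)) = 1/(-238 + 65305) = 1/65067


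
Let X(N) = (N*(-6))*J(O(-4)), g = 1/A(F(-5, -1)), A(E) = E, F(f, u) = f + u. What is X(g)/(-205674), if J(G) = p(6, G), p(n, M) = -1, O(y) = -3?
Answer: 1/205674 ≈ 4.8621e-6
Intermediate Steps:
J(G) = -1
g = -⅙ (g = 1/(-5 - 1) = 1/(-6) = -⅙ ≈ -0.16667)
X(N) = 6*N (X(N) = (N*(-6))*(-1) = -6*N*(-1) = 6*N)
X(g)/(-205674) = (6*(-⅙))/(-205674) = -1*(-1/205674) = 1/205674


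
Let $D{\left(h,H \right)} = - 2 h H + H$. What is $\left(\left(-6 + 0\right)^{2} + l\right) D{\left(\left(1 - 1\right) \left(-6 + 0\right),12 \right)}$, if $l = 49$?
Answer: $1020$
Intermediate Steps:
$D{\left(h,H \right)} = H - 2 H h$ ($D{\left(h,H \right)} = - 2 H h + H = H - 2 H h$)
$\left(\left(-6 + 0\right)^{2} + l\right) D{\left(\left(1 - 1\right) \left(-6 + 0\right),12 \right)} = \left(\left(-6 + 0\right)^{2} + 49\right) 12 \left(1 - 2 \left(1 - 1\right) \left(-6 + 0\right)\right) = \left(\left(-6\right)^{2} + 49\right) 12 \left(1 - 2 \cdot 0 \left(-6\right)\right) = \left(36 + 49\right) 12 \left(1 - 0\right) = 85 \cdot 12 \left(1 + 0\right) = 85 \cdot 12 \cdot 1 = 85 \cdot 12 = 1020$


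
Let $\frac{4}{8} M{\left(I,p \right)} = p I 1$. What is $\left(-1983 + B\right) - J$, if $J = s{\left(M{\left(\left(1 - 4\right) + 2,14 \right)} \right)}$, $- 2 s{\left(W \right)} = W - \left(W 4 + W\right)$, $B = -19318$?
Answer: $-21245$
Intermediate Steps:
$M{\left(I,p \right)} = 2 I p$ ($M{\left(I,p \right)} = 2 p I 1 = 2 I p 1 = 2 I p$)
$s{\left(W \right)} = 2 W$ ($s{\left(W \right)} = - \frac{W - \left(W 4 + W\right)}{2} = - \frac{W - \left(4 W + W\right)}{2} = - \frac{W - 5 W}{2} = - \frac{\left(-4\right) W}{2} = 2 W$)
$J = -56$ ($J = 2 \cdot 2 \left(\left(1 - 4\right) + 2\right) 14 = 2 \cdot 2 \left(-3 + 2\right) 14 = 2 \cdot 2 \left(-1\right) 14 = 2 \left(-28\right) = -56$)
$\left(-1983 + B\right) - J = \left(-1983 - 19318\right) - -56 = -21301 + 56 = -21245$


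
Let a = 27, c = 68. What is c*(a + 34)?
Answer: 4148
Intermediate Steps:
c*(a + 34) = 68*(27 + 34) = 68*61 = 4148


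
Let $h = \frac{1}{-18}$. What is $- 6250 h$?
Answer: $\frac{3125}{9} \approx 347.22$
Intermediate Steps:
$h = - \frac{1}{18} \approx -0.055556$
$- 6250 h = \left(-6250\right) \left(- \frac{1}{18}\right) = \frac{3125}{9}$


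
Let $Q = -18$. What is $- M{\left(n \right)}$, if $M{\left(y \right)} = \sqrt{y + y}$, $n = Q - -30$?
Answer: $- 2 \sqrt{6} \approx -4.899$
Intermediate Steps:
$n = 12$ ($n = -18 - -30 = -18 + 30 = 12$)
$M{\left(y \right)} = \sqrt{2} \sqrt{y}$ ($M{\left(y \right)} = \sqrt{2 y} = \sqrt{2} \sqrt{y}$)
$- M{\left(n \right)} = - \sqrt{2} \sqrt{12} = - \sqrt{2} \cdot 2 \sqrt{3} = - 2 \sqrt{6}$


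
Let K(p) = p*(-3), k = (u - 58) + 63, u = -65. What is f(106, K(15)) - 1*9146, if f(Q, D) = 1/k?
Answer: -548761/60 ≈ -9146.0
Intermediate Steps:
k = -60 (k = (-65 - 58) + 63 = -123 + 63 = -60)
K(p) = -3*p
f(Q, D) = -1/60 (f(Q, D) = 1/(-60) = -1/60)
f(106, K(15)) - 1*9146 = -1/60 - 1*9146 = -1/60 - 9146 = -548761/60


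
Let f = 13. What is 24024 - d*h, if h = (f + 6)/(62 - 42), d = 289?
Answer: 474989/20 ≈ 23749.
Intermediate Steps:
h = 19/20 (h = (13 + 6)/(62 - 42) = 19/20 ≈ 0.95000)
24024 - d*h = 24024 - 289*19/20 = 24024 - 1*5491/20 = 24024 - 5491/20 = 474989/20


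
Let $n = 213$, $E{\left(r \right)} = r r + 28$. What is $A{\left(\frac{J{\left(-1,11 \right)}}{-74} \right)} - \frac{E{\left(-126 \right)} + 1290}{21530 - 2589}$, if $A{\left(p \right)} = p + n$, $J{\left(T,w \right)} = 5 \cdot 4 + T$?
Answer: $\frac{296915807}{1401634} \approx 211.84$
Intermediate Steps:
$E{\left(r \right)} = 28 + r^{2}$ ($E{\left(r \right)} = r^{2} + 28 = 28 + r^{2}$)
$J{\left(T,w \right)} = 20 + T$
$A{\left(p \right)} = 213 + p$ ($A{\left(p \right)} = p + 213 = 213 + p$)
$A{\left(\frac{J{\left(-1,11 \right)}}{-74} \right)} - \frac{E{\left(-126 \right)} + 1290}{21530 - 2589} = \left(213 + \frac{20 - 1}{-74}\right) - \frac{\left(28 + \left(-126\right)^{2}\right) + 1290}{21530 - 2589} = \left(213 + 19 \left(- \frac{1}{74}\right)\right) - \frac{\left(28 + 15876\right) + 1290}{18941} = \left(213 - \frac{19}{74}\right) - \left(15904 + 1290\right) \frac{1}{18941} = \frac{15743}{74} - 17194 \cdot \frac{1}{18941} = \frac{15743}{74} - \frac{17194}{18941} = \frac{296915807}{1401634}$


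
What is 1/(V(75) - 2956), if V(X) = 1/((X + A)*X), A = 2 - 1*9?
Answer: -5100/15075599 ≈ -0.00033830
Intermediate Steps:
A = -7 (A = 2 - 9 = -7)
V(X) = 1/(X*(-7 + X)) (V(X) = 1/((X - 7)*X) = 1/((-7 + X)*X) = 1/(X*(-7 + X)))
1/(V(75) - 2956) = 1/(1/(75*(-7 + 75)) - 2956) = 1/((1/75)/68 - 2956) = 1/((1/75)*(1/68) - 2956) = 1/(1/5100 - 2956) = 1/(-15075599/5100) = -5100/15075599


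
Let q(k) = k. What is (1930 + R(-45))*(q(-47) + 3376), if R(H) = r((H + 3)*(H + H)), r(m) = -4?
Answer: 6411654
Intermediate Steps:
R(H) = -4
(1930 + R(-45))*(q(-47) + 3376) = (1930 - 4)*(-47 + 3376) = 1926*3329 = 6411654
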